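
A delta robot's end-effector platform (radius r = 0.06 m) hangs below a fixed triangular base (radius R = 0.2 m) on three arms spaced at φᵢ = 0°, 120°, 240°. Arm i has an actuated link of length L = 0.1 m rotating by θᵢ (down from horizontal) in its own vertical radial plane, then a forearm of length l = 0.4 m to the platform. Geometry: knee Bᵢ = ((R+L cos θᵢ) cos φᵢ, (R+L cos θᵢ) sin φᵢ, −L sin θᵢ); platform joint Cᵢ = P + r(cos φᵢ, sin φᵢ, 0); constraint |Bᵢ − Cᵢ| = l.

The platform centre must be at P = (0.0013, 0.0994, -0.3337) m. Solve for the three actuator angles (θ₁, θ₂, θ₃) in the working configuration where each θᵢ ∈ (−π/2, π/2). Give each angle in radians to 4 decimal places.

rotate P by −φ1: (0.0013, 0.0994, -0.3337)
  A cos θ + B sin θ = C:  0.1387·cos θ + -0.3337·sin θ = 0.0476
  √(A²+B²)=0.3614;  θ1 = -1.1769+1.4386 ≈ 0.2617
arm 2 (φ=120.0°): x'=0.0854, y'=-0.0508
  A cos θ + B sin θ = C:  0.0546·cos θ + -0.3337·sin θ = 0.1654
  θ2 = atan2(B,A) + arccos(C/0.3381) = -0.3491
φ3=240.0° → target in arm frame (-0.0867, -0.0486)
  A=0.2267, B=-0.3337, C=(l²−L²−A²−y'²−z²)/(2L)=-0.0756
  θ3 = atan2(B,A) + arccos(C/0.4034) = 0.7853

θ₁ = 0.2617, θ₂ = -0.3491, θ₃ = 0.7853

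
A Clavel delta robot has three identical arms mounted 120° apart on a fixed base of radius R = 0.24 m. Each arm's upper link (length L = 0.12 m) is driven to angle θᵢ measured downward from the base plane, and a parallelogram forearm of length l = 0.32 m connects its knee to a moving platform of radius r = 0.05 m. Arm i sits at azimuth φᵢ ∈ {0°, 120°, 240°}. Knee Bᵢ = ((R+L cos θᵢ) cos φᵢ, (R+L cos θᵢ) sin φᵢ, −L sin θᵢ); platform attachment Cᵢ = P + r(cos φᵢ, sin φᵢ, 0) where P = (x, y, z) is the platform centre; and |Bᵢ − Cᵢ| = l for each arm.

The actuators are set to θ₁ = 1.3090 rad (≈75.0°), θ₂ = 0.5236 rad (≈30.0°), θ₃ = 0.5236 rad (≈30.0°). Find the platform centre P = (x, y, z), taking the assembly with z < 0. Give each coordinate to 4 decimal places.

arm 1 at φ=0.0°: (R−r)+L cos θ1 = 0.2211;  S1 = (0.2211, 0.0000, -0.1159)
S2 = (0.2939·cos120.0°, 0.2939·sin120.0°, -0.0600) = (-0.1470, 0.2545, -0.0600)
φ3=240.0°: virtual centre (-0.1470, -0.2545, -0.0600), radius l
|S₂|²−|S₁|² = 0.0277;  |S₃|²−|S₁|² = 0.0277
linear system: -0.7360x+0.5091y = 0.0277−0.1118z; -0.7360x+-0.5091y = 0.0277−0.1118z
det = 0.7494;  x = -0.0376+0.1519z,  y = 0.0000+0.0000z
sphere 1 gives Az²+Bz+C=0 with A=1.0231, B=0.1532, C=-0.0221;  B²−4AC=0.1137;  roots -0.2397, 0.0899;  negative root z = -0.2397
x = -0.0740, y = 0.0000

(-0.0740, 0.0000, -0.2397)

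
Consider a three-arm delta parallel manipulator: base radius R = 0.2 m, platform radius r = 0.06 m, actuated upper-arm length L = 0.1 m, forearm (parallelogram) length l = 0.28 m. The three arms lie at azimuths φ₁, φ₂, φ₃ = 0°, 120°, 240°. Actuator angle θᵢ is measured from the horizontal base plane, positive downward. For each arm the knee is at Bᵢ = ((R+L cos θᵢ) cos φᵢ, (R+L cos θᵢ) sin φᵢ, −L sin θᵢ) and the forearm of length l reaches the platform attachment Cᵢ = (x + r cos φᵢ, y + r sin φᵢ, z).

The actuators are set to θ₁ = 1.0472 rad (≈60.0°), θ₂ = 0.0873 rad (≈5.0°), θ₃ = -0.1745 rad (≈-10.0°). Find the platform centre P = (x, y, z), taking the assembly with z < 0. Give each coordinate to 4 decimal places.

S1 = (0.1900·cos0.0°, 0.1900·sin0.0°, -0.0866) = (0.1900, 0.0000, -0.0866)
S2 = (0.2396·cos120.0°, 0.2396·sin120.0°, -0.0087) = (-0.1198, 0.2075, -0.0087)
S3 = (0.2385·cos240.0°, 0.2385·sin240.0°, 0.0174) = (-0.1192, -0.2065, 0.0174)
|S₂|²−|S₁|² = 0.0139;  |S₃|²−|S₁|² = 0.0136
linear system: -0.6196x+0.4150y = 0.0139−0.1558z; -0.6185x+-0.4131y = 0.0136−0.2079z
Cramer: x(z) = -0.0222+0.2939z;  y(z) = 0.0004+0.0634z
into |P−S₁|² = l²: 1.0904z² + 0.0485z + -0.0259 = 0;  Δ = 0.1152;  z = -0.1779 or 0.1334 → z<0 root = -0.1779
x = -0.0745, y = -0.0109

(-0.0745, -0.0109, -0.1779)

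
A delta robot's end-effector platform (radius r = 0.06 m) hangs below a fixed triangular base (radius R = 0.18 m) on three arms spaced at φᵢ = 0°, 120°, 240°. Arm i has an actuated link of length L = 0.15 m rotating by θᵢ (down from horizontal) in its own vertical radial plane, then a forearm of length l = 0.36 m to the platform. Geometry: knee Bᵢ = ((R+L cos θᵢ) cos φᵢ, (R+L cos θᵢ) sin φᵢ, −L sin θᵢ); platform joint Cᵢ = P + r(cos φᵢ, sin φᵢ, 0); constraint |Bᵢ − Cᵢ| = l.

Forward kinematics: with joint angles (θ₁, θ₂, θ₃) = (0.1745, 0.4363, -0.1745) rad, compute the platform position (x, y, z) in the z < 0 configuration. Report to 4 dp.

φ1=0.0°: virtual centre (0.2677, 0.0000, -0.0260), radius l
arm 2 at φ=120.0°: (R−r)+L cos θ2 = 0.2559;  O2 = (-0.1280, 0.2217, -0.0634)
O3 = (0.2677·cos240.0°, 0.2677·sin240.0°, 0.0260) = (-0.1339, -0.2319, 0.0260)
|O₂|²−|O₁|² = -0.0028;  |O₃|²−|O₁|² = 0.0000
[-0.7914 0.4433 -0.0747]·P = -0.0028;  [-0.8032 -0.4637 0.1042]·P = 0.0000
det = 0.7230;  x = 0.0018+0.0160z,  y = -0.0031+0.1970z
sphere 1 gives Az²+Bz+C=0 with A=1.0391, B=0.0424, C=-0.0582;  B²−4AC=0.2437;  roots -0.2579, 0.2172;  negative root z = -0.2579
x = -0.0023, y = -0.0539

(-0.0023, -0.0539, -0.2579)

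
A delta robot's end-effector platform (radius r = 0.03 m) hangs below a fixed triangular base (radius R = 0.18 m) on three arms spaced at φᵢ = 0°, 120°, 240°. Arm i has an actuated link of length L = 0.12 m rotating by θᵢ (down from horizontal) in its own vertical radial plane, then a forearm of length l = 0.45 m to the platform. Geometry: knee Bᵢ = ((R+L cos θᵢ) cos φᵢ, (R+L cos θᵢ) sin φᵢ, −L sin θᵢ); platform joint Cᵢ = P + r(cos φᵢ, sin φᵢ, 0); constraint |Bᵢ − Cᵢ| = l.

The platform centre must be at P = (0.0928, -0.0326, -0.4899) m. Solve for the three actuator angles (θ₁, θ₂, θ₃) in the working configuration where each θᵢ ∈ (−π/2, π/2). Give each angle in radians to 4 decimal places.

arm 1 (φ=0.0°): x'=0.0928, y'=-0.0326
  A cos θ + B sin θ = C:  0.0572·cos θ + -0.4899·sin θ = -0.2343
  √(A²+B²)=0.4932;  θ1 = -1.4546+2.0658 ≈ 0.6113
rotate P by −φ2: (-0.0746, -0.0641, -0.4899)
  A cos θ + B sin θ = C:  0.2246·cos θ + -0.4899·sin θ = -0.4436
  √(A²+B²)=0.5389;  θ2 = -1.1409+2.5377 ≈ 1.3968
φ3=240.0° → target in arm frame (-0.0182, 0.0967)
  A=0.1682, B=-0.4899, C=(l²−L²−A²−y'²−z²)/(2L)=-0.3730
  γ=atan2(-0.4899,0.1682)=-1.2401;  ψ=arccos(-0.7202)=2.3749;  θ3=γ+ψ≈1.1347

θ₁ = 0.6113, θ₂ = 1.3968, θ₃ = 1.1347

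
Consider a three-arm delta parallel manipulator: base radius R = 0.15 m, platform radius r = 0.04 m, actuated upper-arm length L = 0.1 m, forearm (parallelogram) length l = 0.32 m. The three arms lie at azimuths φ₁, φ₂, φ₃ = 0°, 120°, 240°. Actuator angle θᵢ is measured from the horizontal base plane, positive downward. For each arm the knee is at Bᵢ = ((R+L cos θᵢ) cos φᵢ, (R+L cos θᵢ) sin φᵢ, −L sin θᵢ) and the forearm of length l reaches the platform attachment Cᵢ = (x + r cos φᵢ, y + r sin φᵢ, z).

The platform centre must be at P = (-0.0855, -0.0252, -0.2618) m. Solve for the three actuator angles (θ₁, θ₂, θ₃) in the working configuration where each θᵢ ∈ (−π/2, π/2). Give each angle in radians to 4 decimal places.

φ1=0.0° → target in arm frame (-0.0855, -0.0252)
  A cos θ + B sin θ = C:  0.1955·cos θ + -0.2618·sin θ = -0.0750
  θ1 = atan2(B,A) + arccos(C/0.3267) = 0.8729
arm 2 (φ=120.0°): x'=0.0209, y'=0.0866
  A=0.0891, B=-0.2618, C=(l²−L²−A²−y'²−z²)/(2L)=0.0421
  √(A²+B²)=0.2765;  θ2 = -1.2428+1.4180 ≈ 0.1751
arm 3 (φ=240.0°): x'=0.0646, y'=-0.0614
  e−x'=0.0454;  (l²−L²−(e−x')²−y'²−z²)/2L = 0.0901
  γ=atan2(-0.2618,0.0454)=-1.3990;  ψ=arccos(0.3391)=1.2248;  θ3=γ+ψ≈-0.1742

θ₁ = 0.8729, θ₂ = 0.1751, θ₃ = -0.1742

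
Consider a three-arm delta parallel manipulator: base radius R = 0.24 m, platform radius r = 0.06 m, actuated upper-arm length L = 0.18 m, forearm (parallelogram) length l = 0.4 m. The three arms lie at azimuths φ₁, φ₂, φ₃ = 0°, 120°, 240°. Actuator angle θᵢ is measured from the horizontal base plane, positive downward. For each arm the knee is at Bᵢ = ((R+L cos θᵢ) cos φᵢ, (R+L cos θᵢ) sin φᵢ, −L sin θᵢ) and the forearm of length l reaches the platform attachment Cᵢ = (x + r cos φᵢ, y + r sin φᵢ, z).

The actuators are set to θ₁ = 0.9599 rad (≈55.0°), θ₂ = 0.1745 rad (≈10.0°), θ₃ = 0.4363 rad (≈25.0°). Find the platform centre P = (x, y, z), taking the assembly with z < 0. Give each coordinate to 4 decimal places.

φ1=0.0°: virtual centre (0.2832, 0.0000, -0.1474), radius l
O2 = (0.3573·cos120.0°, 0.3573·sin120.0°, -0.0313) = (-0.1786, 0.3094, -0.0313)
O3 = (0.3431·cos240.0°, 0.3431·sin240.0°, -0.0761) = (-0.1716, -0.2972, -0.0761)
|O₂|²−|O₁|² = 0.0266;  |O₃|²−|O₁|² = 0.0216
[-0.9238 0.6188 0.2324]·P = 0.0266;  [-0.9096 -0.5943 0.1428]·P = 0.0216
det = 1.1119;  x = -0.0262+0.2037z,  y = 0.0039+-0.0715z
into |P−O₁|² = l²: 1.0466z² + 0.1683z + -0.0425 = 0;  Δ = 0.2061;  z = -0.2973 or 0.1365 → z<0 root = -0.2973
x = -0.0868, y = 0.0251

(-0.0868, 0.0251, -0.2973)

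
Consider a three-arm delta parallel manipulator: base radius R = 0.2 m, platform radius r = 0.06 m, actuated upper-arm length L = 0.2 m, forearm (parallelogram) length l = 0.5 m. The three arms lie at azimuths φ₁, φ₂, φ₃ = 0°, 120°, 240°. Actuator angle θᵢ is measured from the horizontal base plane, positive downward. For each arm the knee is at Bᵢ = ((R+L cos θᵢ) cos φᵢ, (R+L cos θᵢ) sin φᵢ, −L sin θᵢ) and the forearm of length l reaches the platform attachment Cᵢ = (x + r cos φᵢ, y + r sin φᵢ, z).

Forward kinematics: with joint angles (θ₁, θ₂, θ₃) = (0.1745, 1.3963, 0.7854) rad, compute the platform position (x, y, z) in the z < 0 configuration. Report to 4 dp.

(0.1951, -0.1338, -0.4951)

S1 = (0.3370·cos0.0°, 0.3370·sin0.0°, -0.0347) = (0.3370, 0.0000, -0.0347)
φ2=120.0°: virtual centre (-0.0874, 0.1513, -0.1970), radius l
arm 3 at φ=240.0°: (R−r)+L cos θ3 = 0.2814;  S3 = (-0.1407, -0.2437, -0.1414)
eliminate P² terms by subtracting sphere 1 from 2 and 3
linear system: -0.8486x+0.3026y = -0.0454−-0.3245z; -0.9553x+-0.4874y = -0.0156−-0.2134z
Cramer: x(z) = 0.0382-0.3169z;  y(z) = -0.0430+0.1834z
into |P−S₁|² = l²: 1.1341z² + 0.2431z + -0.1577 = 0;  Δ = 0.7744;  z = -0.4951 or 0.2808 → z<0 root = -0.4951
x = 0.1951, y = -0.1338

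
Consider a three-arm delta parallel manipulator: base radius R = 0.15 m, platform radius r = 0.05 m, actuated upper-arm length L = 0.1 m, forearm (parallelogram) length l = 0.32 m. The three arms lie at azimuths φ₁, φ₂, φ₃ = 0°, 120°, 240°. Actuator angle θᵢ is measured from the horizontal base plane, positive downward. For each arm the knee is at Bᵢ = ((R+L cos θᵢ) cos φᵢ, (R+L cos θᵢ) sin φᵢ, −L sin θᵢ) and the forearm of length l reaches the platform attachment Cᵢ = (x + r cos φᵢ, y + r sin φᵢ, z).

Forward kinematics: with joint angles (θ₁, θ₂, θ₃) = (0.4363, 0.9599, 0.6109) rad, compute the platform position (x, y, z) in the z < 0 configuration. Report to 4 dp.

arm 1 at φ=0.0°: (R−r)+L cos θ1 = 0.1906;  O1 = (0.1906, 0.0000, -0.0423)
arm 2 at φ=120.0°: (R−r)+L cos θ2 = 0.1574;  O2 = (-0.0787, 0.1363, -0.0819)
arm 3 at φ=240.0°: (R−r)+L cos θ3 = 0.1819;  O3 = (-0.0910, -0.1575, -0.0574)
eliminate P² terms by subtracting sphere 1 from 2 and 3
plane₁₂: -0.5386x+0.2726y+-0.0793z = -0.0067
Cramer: x(z) = 0.0080-0.1028z;  y(z) = -0.0087+0.0879z
sphere 1 gives Az²+Bz+C=0 with A=1.0183, B=0.1205, C=-0.0672;  B²−4AC=0.2881;  roots -0.3228, 0.2044;  negative root z = -0.3228
x = 0.0411, y = -0.0370

(0.0411, -0.0370, -0.3228)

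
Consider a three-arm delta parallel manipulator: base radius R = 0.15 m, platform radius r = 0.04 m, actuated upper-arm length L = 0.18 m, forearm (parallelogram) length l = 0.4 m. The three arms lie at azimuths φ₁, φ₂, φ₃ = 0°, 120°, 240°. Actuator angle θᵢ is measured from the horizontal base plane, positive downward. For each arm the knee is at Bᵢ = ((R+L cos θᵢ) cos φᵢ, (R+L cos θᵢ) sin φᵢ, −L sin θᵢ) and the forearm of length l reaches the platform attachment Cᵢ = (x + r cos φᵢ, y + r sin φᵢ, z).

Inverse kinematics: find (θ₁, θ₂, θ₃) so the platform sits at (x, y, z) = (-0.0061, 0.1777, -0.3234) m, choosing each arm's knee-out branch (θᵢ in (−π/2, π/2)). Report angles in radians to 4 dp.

rotate P by −φ1: (-0.0061, 0.1777, -0.3234)
  A=0.1161, B=-0.3234, C=(l²−L²−A²−y'²−z²)/(2L)=-0.0612
  √(A²+B²)=0.3436;  θ1 = -1.2261+1.7500 ≈ 0.5238
arm 2 (φ=120.0°): x'=0.1569, y'=-0.0836
  A cos θ + B sin θ = C:  -0.0469·cos θ + -0.3234·sin θ = 0.0384
  γ=atan2(-0.3234,-0.0469)=-1.7149;  ψ=arccos(0.1175)=1.4530;  θ2=γ+ψ≈-0.2619
rotate P by −φ3: (-0.1508, -0.0941, -0.3234)
  A=0.2608, B=-0.3234, C=(l²−L²−A²−y'²−z²)/(2L)=-0.1497
  θ3 = atan2(B,A) + arccos(C/0.4155) = 1.0473

θ₁ = 0.5238, θ₂ = -0.2619, θ₃ = 1.0473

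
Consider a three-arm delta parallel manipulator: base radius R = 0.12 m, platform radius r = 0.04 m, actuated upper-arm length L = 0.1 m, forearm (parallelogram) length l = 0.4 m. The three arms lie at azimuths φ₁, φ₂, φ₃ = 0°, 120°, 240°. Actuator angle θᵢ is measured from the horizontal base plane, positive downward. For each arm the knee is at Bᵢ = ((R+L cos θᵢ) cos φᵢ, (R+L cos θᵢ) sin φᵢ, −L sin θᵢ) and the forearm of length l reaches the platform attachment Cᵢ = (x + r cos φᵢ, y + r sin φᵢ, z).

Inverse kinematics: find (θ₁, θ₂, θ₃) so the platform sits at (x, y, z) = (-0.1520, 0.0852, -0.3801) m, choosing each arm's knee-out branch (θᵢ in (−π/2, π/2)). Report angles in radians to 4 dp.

rotate P by −φ1: (-0.1520, 0.0852, -0.3801)
  e−x'=0.2320;  (l²−L²−(e−x')²−y'²−z²)/2L = -0.2778
  √(A²+B²)=0.4453;  θ1 = -1.0228+2.2444 ≈ 1.2216
φ2=120.0° → target in arm frame (0.1498, 0.0890)
  A cos θ + B sin θ = C:  -0.0698·cos θ + -0.3801·sin θ = -0.0364
  γ=atan2(-0.3801,-0.0698)=-1.7524;  ψ=arccos(-0.0941)=1.6650;  θ2=γ+ψ≈-0.0873
φ3=240.0° → target in arm frame (0.0022, -0.1742)
  A=0.0778, B=-0.3801, C=(l²−L²−A²−y'²−z²)/(2L)=-0.1544
  √(A²+B²)=0.3880;  θ3 = -1.3689+1.9802 ≈ 0.6112

θ₁ = 1.2216, θ₂ = -0.0873, θ₃ = 0.6112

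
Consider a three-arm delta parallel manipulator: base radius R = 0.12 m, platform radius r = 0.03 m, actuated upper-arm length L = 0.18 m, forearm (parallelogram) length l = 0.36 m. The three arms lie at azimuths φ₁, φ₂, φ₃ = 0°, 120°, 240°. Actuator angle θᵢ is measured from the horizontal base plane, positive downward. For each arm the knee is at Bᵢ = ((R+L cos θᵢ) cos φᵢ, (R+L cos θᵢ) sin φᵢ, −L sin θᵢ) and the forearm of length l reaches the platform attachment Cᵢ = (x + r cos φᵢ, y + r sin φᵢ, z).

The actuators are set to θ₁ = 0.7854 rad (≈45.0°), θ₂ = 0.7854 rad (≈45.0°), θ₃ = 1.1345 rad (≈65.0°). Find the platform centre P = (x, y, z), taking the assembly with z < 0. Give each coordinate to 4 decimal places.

(0.0366, 0.0634, -0.4321)

φ1=0.0°: virtual centre (0.2173, 0.0000, -0.1273), radius l
O2 = (0.2173·cos120.0°, 0.2173·sin120.0°, -0.1273) = (-0.1086, 0.1882, -0.1273)
arm 3 at φ=240.0°: e+L cos θ3 = 0.1661;  O3 = (-0.0830, -0.1438, -0.1631)
|O₂|²−|O₁|² = 0.0000;  |O₃|²−|O₁|² = -0.0092
plane₁₂: -0.6518x+0.3763y+0.0000z = 0.0000
Cramer: x(z) = 0.0084-0.0653z;  y(z) = 0.0145-0.1130z
sphere 1 gives Az²+Bz+C=0 with A=1.0170, B=0.2785, C=-0.0696;  B²−4AC=0.3605;  roots -0.4321, 0.1583;  negative root z = -0.4321
x = 0.0366, y = 0.0634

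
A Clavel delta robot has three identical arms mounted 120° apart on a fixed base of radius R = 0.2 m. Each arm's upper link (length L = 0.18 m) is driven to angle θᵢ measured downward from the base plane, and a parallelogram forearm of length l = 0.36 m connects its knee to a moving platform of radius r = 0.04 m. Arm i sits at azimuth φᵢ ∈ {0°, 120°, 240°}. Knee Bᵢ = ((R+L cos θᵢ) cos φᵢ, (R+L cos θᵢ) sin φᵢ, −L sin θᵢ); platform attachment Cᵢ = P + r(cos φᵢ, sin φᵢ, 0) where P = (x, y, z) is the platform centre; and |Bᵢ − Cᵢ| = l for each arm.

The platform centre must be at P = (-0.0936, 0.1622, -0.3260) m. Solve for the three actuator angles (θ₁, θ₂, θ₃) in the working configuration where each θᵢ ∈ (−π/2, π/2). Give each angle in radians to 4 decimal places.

θ₁ = 1.3960, θ₂ = 0.0000, θ₃ = 1.3963

φ1=0.0° → target in arm frame (-0.0936, 0.1622)
  e−x'=0.2536;  (l²−L²−(e−x')²−y'²−z²)/2L = -0.2769
  √(A²+B²)=0.4130;  θ1 = -0.9097+2.3057 ≈ 1.3960
rotate P by −φ2: (0.1873, 0.0000, -0.3260)
  e−x'=-0.0273;  (l²−L²−(e−x')²−y'²−z²)/2L = -0.0273
  √(A²+B²)=0.3271;  θ2 = -1.6543+1.6543 ≈ 0.0000
rotate P by −φ3: (-0.0937, -0.1622, -0.3260)
  A=0.2537, B=-0.3260, C=(l²−L²−A²−y'²−z²)/(2L)=-0.2770
  γ=atan2(-0.3260,0.2537)=-0.9095;  ψ=arccos(-0.6706)=2.3058;  θ3=γ+ψ≈1.3963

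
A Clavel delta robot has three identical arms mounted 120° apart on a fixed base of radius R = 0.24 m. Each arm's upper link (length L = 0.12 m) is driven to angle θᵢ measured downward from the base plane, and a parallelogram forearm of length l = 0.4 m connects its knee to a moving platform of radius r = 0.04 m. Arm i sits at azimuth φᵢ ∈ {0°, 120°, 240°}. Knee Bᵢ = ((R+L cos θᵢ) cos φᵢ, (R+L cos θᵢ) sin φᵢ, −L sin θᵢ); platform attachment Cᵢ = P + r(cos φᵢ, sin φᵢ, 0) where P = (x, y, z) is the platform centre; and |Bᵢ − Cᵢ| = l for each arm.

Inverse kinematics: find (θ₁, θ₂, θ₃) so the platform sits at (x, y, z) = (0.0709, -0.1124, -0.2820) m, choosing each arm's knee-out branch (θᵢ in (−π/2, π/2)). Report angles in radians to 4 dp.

rotate P by −φ1: (0.0709, -0.1124, -0.2820)
  e−x'=0.1291;  (l²−L²−(e−x')²−y'²−z²)/2L = 0.1532
  γ=atan2(-0.2820,0.1291)=-1.1415;  ψ=arccos(0.4941)=1.0540;  θ1=γ+ψ≈-0.0874
φ2=120.0° → target in arm frame (-0.1328, -0.0052)
  A cos θ + B sin θ = C:  0.3328·cos θ + -0.2820·sin θ = -0.1863
  γ=atan2(-0.2820,0.3328)=-0.7030;  ψ=arccos(-0.4270)=2.0120;  θ2=γ+ψ≈1.3090
arm 3 (φ=240.0°): x'=0.0619, y'=0.1176
  A cos θ + B sin θ = C:  0.1381·cos θ + -0.2820·sin θ = 0.1382
  θ3 = atan2(B,A) + arccos(C/0.3140) = -0.0004

θ₁ = -0.0874, θ₂ = 1.3090, θ₃ = -0.0004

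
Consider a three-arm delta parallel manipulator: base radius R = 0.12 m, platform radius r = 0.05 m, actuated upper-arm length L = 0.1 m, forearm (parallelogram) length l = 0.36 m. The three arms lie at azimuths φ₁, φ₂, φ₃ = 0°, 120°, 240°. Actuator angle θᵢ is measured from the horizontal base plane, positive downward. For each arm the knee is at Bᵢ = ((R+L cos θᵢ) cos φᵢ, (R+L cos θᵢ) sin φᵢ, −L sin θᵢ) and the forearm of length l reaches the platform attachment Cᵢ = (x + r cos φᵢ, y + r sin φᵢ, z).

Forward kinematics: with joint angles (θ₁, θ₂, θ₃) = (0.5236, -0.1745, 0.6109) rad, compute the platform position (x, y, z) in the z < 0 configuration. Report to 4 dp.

φ1=0.0°: virtual centre (0.1566, 0.0000, -0.0500), radius l
arm 2 at φ=120.0°: e+L cos θ2 = 0.1685;  O2 = (-0.0842, 0.1459, 0.0174)
arm 3 at φ=240.0°: e+L cos θ3 = 0.1519;  O3 = (-0.0760, -0.1316, -0.0574)
subtract pairs → two planes through P
[-0.4817 0.2918 0.1347]·P = 0.0017;  [-0.4651 -0.2631 -0.0147]·P = -0.0007
det = 0.2625;  x = -0.0009+0.1187z,  y = 0.0042+-0.2658z
quadratic in z: (1.0847)z²+(0.0604)z+(-0.1023)=0, √Δ=0.6688 → z ∈ {-0.3361, 0.2805}; z = -0.3361 (taking z<0)
x = -0.0408, y = 0.0935

(-0.0408, 0.0935, -0.3361)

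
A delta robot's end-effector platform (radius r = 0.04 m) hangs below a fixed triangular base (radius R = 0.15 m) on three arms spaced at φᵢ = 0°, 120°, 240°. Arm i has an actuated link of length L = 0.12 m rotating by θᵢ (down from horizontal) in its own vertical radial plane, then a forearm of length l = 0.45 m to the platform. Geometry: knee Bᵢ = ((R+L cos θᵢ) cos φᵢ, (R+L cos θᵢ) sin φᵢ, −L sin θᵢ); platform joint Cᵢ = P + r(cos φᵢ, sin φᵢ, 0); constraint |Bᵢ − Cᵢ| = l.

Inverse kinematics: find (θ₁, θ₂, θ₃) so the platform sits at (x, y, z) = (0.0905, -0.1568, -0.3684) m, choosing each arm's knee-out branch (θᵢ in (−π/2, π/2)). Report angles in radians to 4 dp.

rotate P by −φ1: (0.0905, -0.1568, -0.3684)
  A cos θ + B sin θ = C:  0.0195·cos θ + -0.3684·sin θ = 0.1142
  θ1 = atan2(B,A) + arccos(C/0.3689) = -0.2619
arm 2 (φ=120.0°): x'=-0.1810, y'=0.0000
  A=0.2910, B=-0.3684, C=(l²−L²−A²−y'²−z²)/(2L)=-0.1347
  √(A²+B²)=0.4695;  θ2 = -0.9022+1.8618 ≈ 0.9596
φ3=240.0° → target in arm frame (0.0905, 0.1568)
  A=0.0195, B=-0.3684, C=(l²−L²−A²−y'²−z²)/(2L)=0.1143
  θ3 = atan2(B,A) + arccos(C/0.3689) = -0.2622

θ₁ = -0.2619, θ₂ = 0.9596, θ₃ = -0.2622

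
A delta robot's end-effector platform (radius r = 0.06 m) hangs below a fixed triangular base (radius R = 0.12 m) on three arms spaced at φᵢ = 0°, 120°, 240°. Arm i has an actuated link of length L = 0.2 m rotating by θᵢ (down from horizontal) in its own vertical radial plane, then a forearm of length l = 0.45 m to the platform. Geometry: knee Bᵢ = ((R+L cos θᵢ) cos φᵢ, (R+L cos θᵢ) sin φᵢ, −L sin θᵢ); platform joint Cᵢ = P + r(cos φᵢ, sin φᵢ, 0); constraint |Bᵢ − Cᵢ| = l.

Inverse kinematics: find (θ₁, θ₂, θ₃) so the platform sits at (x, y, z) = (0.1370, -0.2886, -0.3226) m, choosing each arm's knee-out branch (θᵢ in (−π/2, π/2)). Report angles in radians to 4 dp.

θ₁ = -0.0001, θ₂ = 1.3089, θ₃ = -0.1743

rotate P by −φ1: (0.1370, -0.2886, -0.3226)
  e−x'=-0.0770;  (l²−L²−(e−x')²−y'²−z²)/2L = -0.0770
  √(A²+B²)=0.3317;  θ1 = -1.8051+1.8050 ≈ -0.0001
φ2=120.0° → target in arm frame (-0.3184, 0.0257)
  A=0.3784, B=-0.3226, C=(l²−L²−A²−y'²−z²)/(2L)=-0.2136
  θ2 = atan2(B,A) + arccos(C/0.4973) = 1.3089
φ3=240.0° → target in arm frame (0.1814, 0.2629)
  A cos θ + B sin θ = C:  -0.1214·cos θ + -0.3226·sin θ = -0.0636
  γ=atan2(-0.3226,-0.1214)=-1.9308;  ψ=arccos(-0.1846)=1.7565;  θ3=γ+ψ≈-0.1743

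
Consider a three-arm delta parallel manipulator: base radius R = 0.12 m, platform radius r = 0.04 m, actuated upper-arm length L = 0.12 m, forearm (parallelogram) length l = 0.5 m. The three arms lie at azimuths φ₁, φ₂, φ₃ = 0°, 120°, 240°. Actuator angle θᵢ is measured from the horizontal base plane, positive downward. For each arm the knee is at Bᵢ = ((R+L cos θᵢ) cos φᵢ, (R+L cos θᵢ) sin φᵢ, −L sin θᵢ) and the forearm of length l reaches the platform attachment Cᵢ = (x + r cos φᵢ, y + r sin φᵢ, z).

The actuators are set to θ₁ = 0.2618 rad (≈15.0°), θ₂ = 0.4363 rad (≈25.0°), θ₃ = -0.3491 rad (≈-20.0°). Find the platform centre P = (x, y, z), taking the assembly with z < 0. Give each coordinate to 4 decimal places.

(-0.0387, -0.1268, -0.4540)

centre 1 = (0.1959·cos0.0°, 0.1959·sin0.0°, -0.0311) = (0.1959, 0.0000, -0.0311)
φ2=120.0°: virtual centre (-0.0944, 0.1635, -0.0507), radius l
centre 3 = (0.1928·cos240.0°, 0.1928·sin240.0°, 0.0410) = (-0.0964, -0.1669, 0.0410)
subtract pairs → two planes through P
plane₁₂: -0.5806x+0.3269y+-0.0393z = -0.0011
Cramer: x(z) = 0.0014+0.0884z;  y(z) = -0.0010+0.2772z
sphere 1 gives Az²+Bz+C=0 with A=1.0846, B=0.0272, C=-0.2112;  B²−4AC=0.9171;  roots -0.4540, 0.4289;  negative root z = -0.4540
x = -0.0387, y = -0.1268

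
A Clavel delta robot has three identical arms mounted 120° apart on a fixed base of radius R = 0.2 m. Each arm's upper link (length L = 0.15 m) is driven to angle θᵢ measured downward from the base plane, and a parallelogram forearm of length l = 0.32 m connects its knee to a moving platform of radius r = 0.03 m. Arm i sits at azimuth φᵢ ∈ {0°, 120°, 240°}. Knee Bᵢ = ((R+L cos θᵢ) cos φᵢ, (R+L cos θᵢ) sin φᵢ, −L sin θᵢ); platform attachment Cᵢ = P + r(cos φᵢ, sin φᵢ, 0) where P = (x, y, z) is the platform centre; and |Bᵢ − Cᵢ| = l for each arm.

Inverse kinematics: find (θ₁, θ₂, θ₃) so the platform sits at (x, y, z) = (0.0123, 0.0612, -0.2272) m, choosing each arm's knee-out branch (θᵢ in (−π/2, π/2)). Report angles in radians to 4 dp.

φ1=0.0° → target in arm frame (0.0123, 0.0612)
  A=0.1577, B=-0.2272, C=(l²−L²−A²−y'²−z²)/(2L)=-0.0011
  θ1 = atan2(B,A) + arccos(C/0.2766) = 0.6108
φ2=120.0° → target in arm frame (0.0469, -0.0413)
  e−x'=0.1231;  (l²−L²−(e−x')²−y'²−z²)/2L = 0.0380
  γ=atan2(-0.2272,0.1231)=-1.0741;  ψ=arccos(0.1472)=1.4231;  θ2=γ+ψ≈0.3490
φ3=240.0° → target in arm frame (-0.0592, -0.0199)
  A=0.2292, B=-0.2272, C=(l²−L²−A²−y'²−z²)/(2L)=-0.0821
  √(A²+B²)=0.3227;  θ3 = -0.7811+1.8280 ≈ 1.0469

θ₁ = 0.6108, θ₂ = 0.3490, θ₃ = 1.0469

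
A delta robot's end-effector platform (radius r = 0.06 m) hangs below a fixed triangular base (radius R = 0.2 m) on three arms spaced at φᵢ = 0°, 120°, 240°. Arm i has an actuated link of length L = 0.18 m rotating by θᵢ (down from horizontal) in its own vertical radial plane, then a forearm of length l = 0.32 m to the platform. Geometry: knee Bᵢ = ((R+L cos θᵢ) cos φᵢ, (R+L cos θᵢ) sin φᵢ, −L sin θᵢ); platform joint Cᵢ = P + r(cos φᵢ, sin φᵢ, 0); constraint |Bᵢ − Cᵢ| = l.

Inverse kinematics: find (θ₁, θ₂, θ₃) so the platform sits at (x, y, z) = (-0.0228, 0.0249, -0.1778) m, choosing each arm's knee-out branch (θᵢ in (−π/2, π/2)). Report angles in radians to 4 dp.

φ1=0.0° → target in arm frame (-0.0228, 0.0249)
  A cos θ + B sin θ = C:  0.1628·cos θ + -0.1778·sin θ = 0.0313
  θ1 = atan2(B,A) + arccos(C/0.2411) = 0.6112
arm 2 (φ=120.0°): x'=0.0330, y'=0.0073
  A cos θ + B sin θ = C:  0.1070·cos θ + -0.1778·sin θ = 0.0747
  θ2 = atan2(B,A) + arccos(C/0.2075) = 0.1739
arm 3 (φ=240.0°): x'=-0.0102, y'=-0.0322
  A=0.1502, B=-0.1778, C=(l²−L²−A²−y'²−z²)/(2L)=0.0411
  γ=atan2(-0.1778,0.1502)=-0.8695;  ψ=arccos(0.1767)=1.3932;  θ3=γ+ψ≈0.5237

θ₁ = 0.6112, θ₂ = 0.1739, θ₃ = 0.5237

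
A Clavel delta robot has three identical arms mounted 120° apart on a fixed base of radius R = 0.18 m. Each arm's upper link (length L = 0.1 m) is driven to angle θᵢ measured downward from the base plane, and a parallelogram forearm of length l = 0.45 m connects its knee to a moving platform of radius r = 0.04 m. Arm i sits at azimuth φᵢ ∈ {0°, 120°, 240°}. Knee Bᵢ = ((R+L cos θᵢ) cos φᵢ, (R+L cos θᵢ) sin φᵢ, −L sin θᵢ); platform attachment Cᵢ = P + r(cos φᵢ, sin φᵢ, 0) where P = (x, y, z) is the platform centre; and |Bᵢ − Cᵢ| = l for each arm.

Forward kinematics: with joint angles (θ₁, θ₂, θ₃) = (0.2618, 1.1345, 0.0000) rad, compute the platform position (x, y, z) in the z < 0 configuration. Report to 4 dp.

(0.0431, -0.1275, -0.4116)

S1 = (0.2366·cos0.0°, 0.2366·sin0.0°, -0.0259) = (0.2366, 0.0000, -0.0259)
arm 2 at φ=120.0°: e+L cos θ2 = 0.1823;  S2 = (-0.0911, 0.1578, -0.0906)
S3 = (0.2400·cos240.0°, 0.2400·sin240.0°, 0.0000) = (-0.1200, -0.2078, 0.0000)
subtract pairs → two planes through P
[-0.6554 0.3157 -0.1295]·P = -0.0152;  [-0.7132 -0.4157 0.0518]·P = 0.0010
Cramer: x(z) = 0.0121-0.0753z;  y(z) = -0.0231+0.2538z
sphere 1 gives Az²+Bz+C=0 with A=1.0701, B=0.0739, C=-0.1509;  B²−4AC=0.6514;  roots -0.4116, 0.3426;  negative root z = -0.4116
x = 0.0431, y = -0.1275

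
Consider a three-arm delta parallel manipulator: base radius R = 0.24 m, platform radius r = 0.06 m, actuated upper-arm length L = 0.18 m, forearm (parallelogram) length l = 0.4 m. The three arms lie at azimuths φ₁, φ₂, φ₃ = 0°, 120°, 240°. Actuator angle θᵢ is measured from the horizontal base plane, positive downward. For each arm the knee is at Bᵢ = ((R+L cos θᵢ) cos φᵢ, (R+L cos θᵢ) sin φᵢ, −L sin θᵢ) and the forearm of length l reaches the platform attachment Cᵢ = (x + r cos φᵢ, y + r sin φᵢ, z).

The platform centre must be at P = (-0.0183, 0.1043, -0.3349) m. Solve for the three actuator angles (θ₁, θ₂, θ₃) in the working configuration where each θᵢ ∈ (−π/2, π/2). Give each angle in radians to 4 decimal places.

rotate P by −φ1: (-0.0183, 0.1043, -0.3349)
  A cos θ + B sin θ = C:  0.1983·cos θ + -0.3349·sin θ = -0.0966
  γ=atan2(-0.3349,0.1983)=-1.0362;  ψ=arccos(-0.2481)=1.8215;  θ1=γ+ψ≈0.7853
arm 2 (φ=120.0°): x'=0.0995, y'=-0.0363
  e−x'=0.0805;  (l²−L²−(e−x')²−y'²−z²)/2L = 0.0212
  θ2 = atan2(B,A) + arccos(C/0.3444) = 0.1743
rotate P by −φ3: (-0.0812, -0.0680, -0.3349)
  A cos θ + B sin θ = C:  0.2612·cos θ + -0.3349·sin θ = -0.1594
  γ=atan2(-0.3349,0.2612)=-0.9085;  ψ=arccos(-0.3754)=1.9556;  θ3=γ+ψ≈1.0472

θ₁ = 0.7853, θ₂ = 0.1743, θ₃ = 1.0472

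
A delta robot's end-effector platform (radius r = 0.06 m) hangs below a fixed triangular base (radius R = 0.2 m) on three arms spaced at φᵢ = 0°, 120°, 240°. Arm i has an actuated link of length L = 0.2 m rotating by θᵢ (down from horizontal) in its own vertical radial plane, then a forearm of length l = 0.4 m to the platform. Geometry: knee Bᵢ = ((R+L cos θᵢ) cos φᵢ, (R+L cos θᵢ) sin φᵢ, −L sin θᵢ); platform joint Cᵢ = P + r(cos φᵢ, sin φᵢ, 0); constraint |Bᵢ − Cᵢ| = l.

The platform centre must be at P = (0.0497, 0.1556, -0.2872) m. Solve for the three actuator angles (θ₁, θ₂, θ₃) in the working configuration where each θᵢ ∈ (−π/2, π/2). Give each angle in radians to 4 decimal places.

φ1=0.0° → target in arm frame (0.0497, 0.1556)
  e−x'=0.0903;  (l²−L²−(e−x')²−y'²−z²)/2L = 0.0129
  γ=atan2(-0.2872,0.0903)=-1.2662;  ψ=arccos(0.0428)=1.5280;  θ1=γ+ψ≈0.2618
φ2=120.0° → target in arm frame (0.1099, -0.1208)
  e−x'=0.0301;  (l²−L²−(e−x')²−y'²−z²)/2L = 0.0550
  θ2 = atan2(B,A) + arccos(C/0.2888) = -0.0873
φ3=240.0° → target in arm frame (-0.1596, -0.0348)
  e−x'=0.2996;  (l²−L²−(e−x')²−y'²−z²)/2L = -0.1336
  γ=atan2(-0.2872,0.2996)=-0.7643;  ψ=arccos(-0.3220)=1.8986;  θ3=γ+ψ≈1.1344

θ₁ = 0.2618, θ₂ = -0.0873, θ₃ = 1.1344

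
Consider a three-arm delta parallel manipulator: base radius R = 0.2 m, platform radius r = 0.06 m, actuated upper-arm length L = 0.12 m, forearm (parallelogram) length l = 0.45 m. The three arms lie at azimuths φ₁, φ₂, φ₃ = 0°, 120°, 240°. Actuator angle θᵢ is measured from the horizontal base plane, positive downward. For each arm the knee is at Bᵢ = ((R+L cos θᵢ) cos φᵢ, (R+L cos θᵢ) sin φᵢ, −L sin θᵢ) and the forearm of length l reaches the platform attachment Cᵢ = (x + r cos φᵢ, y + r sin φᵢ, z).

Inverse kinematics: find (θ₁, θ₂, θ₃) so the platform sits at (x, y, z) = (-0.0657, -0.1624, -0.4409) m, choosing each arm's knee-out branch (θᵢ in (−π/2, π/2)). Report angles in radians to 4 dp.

arm 1 (φ=0.0°): x'=-0.0657, y'=-0.1624
  A cos θ + B sin θ = C:  0.2057·cos θ + -0.4409·sin θ = -0.3124
  θ1 = atan2(B,A) + arccos(C/0.4865) = 1.1338
rotate P by −φ2: (-0.1078, 0.1381, -0.4409)
  A cos θ + B sin θ = C:  0.2478·cos θ + -0.4409·sin θ = -0.3615
  γ=atan2(-0.4409,0.2478)=-1.0588;  ψ=arccos(-0.7148)=2.3671;  θ2=γ+ψ≈1.3084
arm 3 (φ=240.0°): x'=0.1735, y'=0.0243
  A=-0.0335, B=-0.4409, C=(l²−L²−A²−y'²−z²)/(2L)=-0.0334
  θ3 = atan2(B,A) + arccos(C/0.4422) = -0.0003

θ₁ = 1.1338, θ₂ = 1.3084, θ₃ = -0.0003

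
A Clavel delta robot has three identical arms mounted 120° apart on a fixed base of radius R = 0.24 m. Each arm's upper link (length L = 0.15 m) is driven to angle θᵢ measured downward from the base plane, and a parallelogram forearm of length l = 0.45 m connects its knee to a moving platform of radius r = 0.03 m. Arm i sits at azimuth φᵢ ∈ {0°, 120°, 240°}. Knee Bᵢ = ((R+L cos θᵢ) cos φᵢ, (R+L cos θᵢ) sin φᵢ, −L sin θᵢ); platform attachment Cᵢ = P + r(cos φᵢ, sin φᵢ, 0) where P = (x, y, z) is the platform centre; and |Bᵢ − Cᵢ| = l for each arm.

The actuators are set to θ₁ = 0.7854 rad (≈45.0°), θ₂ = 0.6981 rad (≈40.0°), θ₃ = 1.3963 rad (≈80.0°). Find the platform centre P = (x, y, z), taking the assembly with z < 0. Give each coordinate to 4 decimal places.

S1 = (0.3161·cos0.0°, 0.3161·sin0.0°, -0.1061) = (0.3161, 0.0000, -0.1061)
φ2=120.0°: virtual centre (-0.1625, 0.2814, -0.0964), radius l
φ3=240.0°: virtual centre (-0.1180, -0.2044, -0.1477), radius l
eliminate P² terms by subtracting sphere 1 from 2 and 3
[-0.9570 0.5628 0.0193]·P = 0.0037;  [-0.8682 -0.4088 -0.0833]·P = -0.0336
Cramer: x(z) = 0.0198-0.0443z;  y(z) = 0.0402-0.1097z
sphere 1 gives Az²+Bz+C=0 with A=1.0140, B=0.2296, C=-0.1018;  B²−4AC=0.4658;  roots -0.4497, 0.2233;  negative root z = -0.4497
x = 0.0397, y = 0.0895

(0.0397, 0.0895, -0.4497)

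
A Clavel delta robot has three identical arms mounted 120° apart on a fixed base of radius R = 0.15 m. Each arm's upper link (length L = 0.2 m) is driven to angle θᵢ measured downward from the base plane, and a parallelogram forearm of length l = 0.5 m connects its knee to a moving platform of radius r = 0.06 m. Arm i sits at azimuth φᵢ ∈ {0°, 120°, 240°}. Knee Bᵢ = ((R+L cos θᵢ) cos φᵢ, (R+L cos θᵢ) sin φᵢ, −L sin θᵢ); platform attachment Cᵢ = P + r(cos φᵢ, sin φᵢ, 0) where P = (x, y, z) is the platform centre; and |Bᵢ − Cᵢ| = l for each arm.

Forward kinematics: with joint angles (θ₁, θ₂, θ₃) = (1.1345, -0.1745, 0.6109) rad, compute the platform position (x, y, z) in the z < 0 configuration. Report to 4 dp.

(-0.2251, 0.1409, -0.4467)

arm 1 at φ=0.0°: (R−r)+L cos θ1 = 0.1745;  S1 = (0.1745, 0.0000, -0.1813)
φ2=120.0°: virtual centre (-0.1435, 0.2485, 0.0347), radius l
φ3=240.0°: virtual centre (-0.1269, -0.2198, -0.1147), radius l
eliminate P² terms by subtracting sphere 1 from 2 and 3
plane₁₂: -0.6360x+0.4970y+0.4320z = 0.0202
Cramer: x(z) = -0.0276+0.4421z;  y(z) = 0.0054-0.3035z
sphere 1 gives Az²+Bz+C=0 with A=1.2875, B=0.1806, C=-0.1763;  B²−4AC=0.9403;  roots -0.4467, 0.3065;  negative root z = -0.4467
x = -0.2251, y = 0.1409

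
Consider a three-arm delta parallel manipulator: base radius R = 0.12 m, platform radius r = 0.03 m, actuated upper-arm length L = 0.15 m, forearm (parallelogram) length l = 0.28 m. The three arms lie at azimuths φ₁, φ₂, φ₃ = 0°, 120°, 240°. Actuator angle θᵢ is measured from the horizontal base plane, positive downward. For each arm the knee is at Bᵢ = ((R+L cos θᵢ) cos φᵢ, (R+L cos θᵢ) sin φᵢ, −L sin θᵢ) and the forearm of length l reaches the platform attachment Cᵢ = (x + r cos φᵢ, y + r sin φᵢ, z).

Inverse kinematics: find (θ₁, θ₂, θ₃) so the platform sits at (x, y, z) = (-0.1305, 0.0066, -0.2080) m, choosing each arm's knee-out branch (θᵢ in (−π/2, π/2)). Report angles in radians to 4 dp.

θ₁ = 1.2219, θ₂ = 0.0875, θ₃ = 0.1743

rotate P by −φ1: (-0.1305, 0.0066, -0.2080)
  A=0.2205, B=-0.2080, C=(l²−L²−A²−y'²−z²)/(2L)=-0.1201
  θ1 = atan2(B,A) + arccos(C/0.3031) = 1.2219
rotate P by −φ2: (0.0710, 0.1097, -0.2080)
  e−x'=0.0190;  (l²−L²−(e−x')²−y'²−z²)/2L = 0.0008
  γ=atan2(-0.2080,0.0190)=-1.4795;  ψ=arccos(0.0038)=1.5670;  θ2=γ+ψ≈0.0875
φ3=240.0° → target in arm frame (0.0595, -0.1163)
  A=0.0305, B=-0.2080, C=(l²−L²−A²−y'²−z²)/(2L)=-0.0061
  θ3 = atan2(B,A) + arccos(C/0.2102) = 0.1743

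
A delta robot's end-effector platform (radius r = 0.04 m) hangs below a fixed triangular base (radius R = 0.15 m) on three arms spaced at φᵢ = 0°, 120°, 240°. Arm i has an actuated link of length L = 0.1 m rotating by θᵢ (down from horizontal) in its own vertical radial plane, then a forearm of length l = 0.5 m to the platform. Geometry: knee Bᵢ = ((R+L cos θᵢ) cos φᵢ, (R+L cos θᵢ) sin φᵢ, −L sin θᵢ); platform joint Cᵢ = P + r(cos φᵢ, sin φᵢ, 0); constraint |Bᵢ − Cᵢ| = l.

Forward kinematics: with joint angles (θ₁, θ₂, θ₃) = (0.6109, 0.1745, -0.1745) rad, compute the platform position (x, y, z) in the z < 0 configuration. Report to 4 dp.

(-0.0960, -0.0446, -0.4637)

S1 = (0.1919·cos0.0°, 0.1919·sin0.0°, -0.0574) = (0.1919, 0.0000, -0.0574)
S2 = (0.2085·cos120.0°, 0.2085·sin120.0°, -0.0174) = (-0.1042, 0.1806, -0.0174)
φ3=240.0°: virtual centre (-0.1042, -0.1806, 0.0174), radius l
|S₂|²−|S₁|² = 0.0036;  |S₃|²−|S₁|² = 0.0036
[-0.5923 0.3611 0.0800]·P = 0.0036;  [-0.5923 -0.3611 0.1494]·P = 0.0036
det = 0.4278;  x = -0.0062+0.1937z,  y = 0.0000+0.0962z
sphere 1 gives Az²+Bz+C=0 with A=1.0468, B=0.0380, C=-0.2075;  B²−4AC=0.8702;  roots -0.4637, 0.4274;  negative root z = -0.4637
x = -0.0960, y = -0.0446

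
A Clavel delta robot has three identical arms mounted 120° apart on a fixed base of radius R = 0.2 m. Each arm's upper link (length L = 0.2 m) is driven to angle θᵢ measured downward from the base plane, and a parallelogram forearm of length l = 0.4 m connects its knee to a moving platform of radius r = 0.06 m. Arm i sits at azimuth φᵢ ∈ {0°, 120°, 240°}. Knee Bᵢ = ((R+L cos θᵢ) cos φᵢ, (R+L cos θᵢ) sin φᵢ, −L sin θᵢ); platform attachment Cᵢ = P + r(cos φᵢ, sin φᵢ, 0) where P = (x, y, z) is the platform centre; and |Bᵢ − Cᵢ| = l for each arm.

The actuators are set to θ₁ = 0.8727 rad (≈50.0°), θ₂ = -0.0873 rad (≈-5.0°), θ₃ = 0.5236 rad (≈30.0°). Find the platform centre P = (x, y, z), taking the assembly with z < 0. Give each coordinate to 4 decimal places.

(-0.0958, 0.0674, -0.3040)

φ1=0.0°: virtual centre (0.2686, 0.0000, -0.1532), radius l
centre 2 = (0.3392·cos120.0°, 0.3392·sin120.0°, 0.0174) = (-0.1696, 0.2938, 0.0174)
arm 3 at φ=240.0°: e+L cos θ3 = 0.3132;  centre 3 = (-0.1566, -0.2712, -0.1000)
|centre ₂|²−|centre ₁|² = 0.0198;  |centre ₃|²−|centre ₁|² = 0.0125
linear system: -0.8763x+0.5876y = 0.0198−0.3413z; -0.8503x+-0.5425y = 0.0125−0.1064z
det = 0.9750;  x = -0.0185+0.2540z,  y = 0.0060+-0.2020z
sphere 1 gives Az²+Bz+C=0 with A=1.1053, B=0.1581, C=-0.0541;  B²−4AC=0.2640;  roots -0.3040, 0.1609;  negative root z = -0.3040
x = -0.0958, y = 0.0674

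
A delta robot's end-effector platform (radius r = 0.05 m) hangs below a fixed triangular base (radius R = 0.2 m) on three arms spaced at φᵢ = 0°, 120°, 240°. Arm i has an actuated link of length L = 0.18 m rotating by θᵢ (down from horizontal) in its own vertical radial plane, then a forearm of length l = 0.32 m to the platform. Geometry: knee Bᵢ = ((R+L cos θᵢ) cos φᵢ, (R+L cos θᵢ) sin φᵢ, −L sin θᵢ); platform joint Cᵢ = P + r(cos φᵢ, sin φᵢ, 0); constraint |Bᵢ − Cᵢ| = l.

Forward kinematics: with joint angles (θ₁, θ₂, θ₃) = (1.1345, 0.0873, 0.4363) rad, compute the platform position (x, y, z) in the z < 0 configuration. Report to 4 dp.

arm 1 at φ=0.0°: ρ1 = 0.2261;  S1 = (0.2261, 0.0000, -0.1631)
arm 2 at φ=120.0°: ρ2 = 0.3293;  S2 = (-0.1647, 0.2852, -0.0157)
S3 = (0.3131·cos240.0°, 0.3131·sin240.0°, -0.0761) = (-0.1566, -0.2712, -0.0761)
subtract pairs → two planes through P
linear system: -0.7814x+0.5704y = 0.0310−0.2949z; -0.7653x+-0.5424y = 0.0261−0.1741z
Cramer: x(z) = -0.0368+0.3014z;  y(z) = 0.0038-0.1041z
into |P−S₁|² = l²: 1.1017z² + 0.1670z + -0.0066 = 0;  Δ = 0.0572;  z = -0.1843 or 0.0327 → z<0 root = -0.1843
x = -0.0924, y = 0.0230

(-0.0924, 0.0230, -0.1843)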